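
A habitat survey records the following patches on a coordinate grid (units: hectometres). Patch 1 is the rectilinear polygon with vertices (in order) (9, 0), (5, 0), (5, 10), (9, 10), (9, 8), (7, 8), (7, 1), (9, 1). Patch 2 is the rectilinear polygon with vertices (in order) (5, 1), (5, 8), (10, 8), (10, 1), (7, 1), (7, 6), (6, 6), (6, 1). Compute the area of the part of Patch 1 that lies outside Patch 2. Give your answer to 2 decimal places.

17.00

|Patch 1| = 26, |Patch 1∩Patch 2| = 9.
|Patch 1 ∖ Patch 2| = |Patch 1| − |Patch 1∩Patch 2| = 26 − 9 = 17.00.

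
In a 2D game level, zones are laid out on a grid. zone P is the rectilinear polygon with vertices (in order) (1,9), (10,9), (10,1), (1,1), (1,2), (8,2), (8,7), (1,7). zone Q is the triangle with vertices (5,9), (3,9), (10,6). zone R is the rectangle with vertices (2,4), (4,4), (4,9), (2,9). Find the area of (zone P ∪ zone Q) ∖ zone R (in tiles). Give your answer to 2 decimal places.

|zone P ∪ zone Q| = 37.0238.
|(zone P ∪ zone Q) ∩ zone R| = 4.
|(zone P ∪ zone Q) ∖ zone R| = 37.0238 − 4 = 33.02.

33.02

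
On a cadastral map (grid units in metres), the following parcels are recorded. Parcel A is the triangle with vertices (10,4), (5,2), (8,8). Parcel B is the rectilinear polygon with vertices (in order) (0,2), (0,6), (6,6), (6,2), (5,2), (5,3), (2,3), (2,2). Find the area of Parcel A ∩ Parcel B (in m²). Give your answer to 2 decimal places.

The intersection is the polygon with vertices (5,2), (6,4), (6,2.4).
By the shoelace formula its area is 0.80.

0.80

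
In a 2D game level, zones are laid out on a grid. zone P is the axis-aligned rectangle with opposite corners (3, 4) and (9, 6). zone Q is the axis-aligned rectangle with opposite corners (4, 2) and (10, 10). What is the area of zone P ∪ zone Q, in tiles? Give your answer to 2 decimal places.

50.00

By inclusion–exclusion:
Individual areas: |zone P| = 12, |zone Q| = 48.
|zone P∩zone Q|: x∈[4,9], y∈[4,6] → 5·2 = 10.
|zone P ∪ zone Q| = 60 − 10 = 50.00.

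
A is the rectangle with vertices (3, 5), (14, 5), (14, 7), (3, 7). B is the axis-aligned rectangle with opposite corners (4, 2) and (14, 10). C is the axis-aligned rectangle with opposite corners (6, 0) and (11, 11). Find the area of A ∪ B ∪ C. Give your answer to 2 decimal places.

By inclusion–exclusion:
Individual areas: |A| = 22, |B| = 80, |C| = 55.
|A∩B|: x∈[4,14], y∈[5,7] → 10·2 = 20.
|A∩C|: x∈[6,11], y∈[5,7] → 5·2 = 10.
|B∩C|: x∈[6,11], y∈[2,10] → 5·8 = 40.
|A∩B∩C| = 10.
|A ∪ B ∪ C| = 157 − 70 + 10 = 97.00.

97.00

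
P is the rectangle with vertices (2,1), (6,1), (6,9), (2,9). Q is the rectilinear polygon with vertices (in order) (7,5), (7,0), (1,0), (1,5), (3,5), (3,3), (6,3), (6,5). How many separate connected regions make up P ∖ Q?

P ∖ Q is a single connected region.

1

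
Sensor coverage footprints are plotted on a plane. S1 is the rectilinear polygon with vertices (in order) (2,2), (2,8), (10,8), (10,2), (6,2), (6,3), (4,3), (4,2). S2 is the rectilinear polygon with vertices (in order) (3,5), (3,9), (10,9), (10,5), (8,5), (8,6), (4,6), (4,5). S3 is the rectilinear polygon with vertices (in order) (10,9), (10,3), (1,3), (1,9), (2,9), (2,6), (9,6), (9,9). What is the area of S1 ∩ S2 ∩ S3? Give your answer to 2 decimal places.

5.00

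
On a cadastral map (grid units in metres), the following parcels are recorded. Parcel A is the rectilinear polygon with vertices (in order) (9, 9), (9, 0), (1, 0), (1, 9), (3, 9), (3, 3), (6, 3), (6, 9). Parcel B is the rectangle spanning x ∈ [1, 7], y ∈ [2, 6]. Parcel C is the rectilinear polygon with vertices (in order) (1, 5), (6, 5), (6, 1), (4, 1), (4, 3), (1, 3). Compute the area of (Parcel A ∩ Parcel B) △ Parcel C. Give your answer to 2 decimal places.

|Parcel A ∩ Parcel B| = 15.
|(Parcel A ∩ Parcel B) ∩ Parcel C| = 6.
|(Parcel A ∩ Parcel B) △ Parcel C| = 15 + 14 − 12 = 17.00.

17.00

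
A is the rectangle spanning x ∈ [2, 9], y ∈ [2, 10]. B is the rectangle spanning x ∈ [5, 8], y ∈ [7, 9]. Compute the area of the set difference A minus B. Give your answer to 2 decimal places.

50.00

|A∩B|: x∈[5,8], y∈[7,9] → 3·2 = 6.
|A| = 56.
|A ∖ B| = |A| − |A∩B| = 56 − 6 = 50.00.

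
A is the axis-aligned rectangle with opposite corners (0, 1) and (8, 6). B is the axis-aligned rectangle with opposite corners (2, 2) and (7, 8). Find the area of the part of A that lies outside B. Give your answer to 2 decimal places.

|A∩B|: x∈[2,7], y∈[2,6] → 5·4 = 20.
|A| = 40.
|A ∖ B| = |A| − |A∩B| = 40 − 20 = 20.00.

20.00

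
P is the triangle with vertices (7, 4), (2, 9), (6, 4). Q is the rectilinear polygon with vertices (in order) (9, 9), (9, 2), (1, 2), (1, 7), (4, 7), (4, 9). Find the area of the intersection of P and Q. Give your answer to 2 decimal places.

The intersection is the polygon with vertices (7,4), (6,4), (3.6,7), (4,7).
By the shoelace formula its area is 2.10.

2.10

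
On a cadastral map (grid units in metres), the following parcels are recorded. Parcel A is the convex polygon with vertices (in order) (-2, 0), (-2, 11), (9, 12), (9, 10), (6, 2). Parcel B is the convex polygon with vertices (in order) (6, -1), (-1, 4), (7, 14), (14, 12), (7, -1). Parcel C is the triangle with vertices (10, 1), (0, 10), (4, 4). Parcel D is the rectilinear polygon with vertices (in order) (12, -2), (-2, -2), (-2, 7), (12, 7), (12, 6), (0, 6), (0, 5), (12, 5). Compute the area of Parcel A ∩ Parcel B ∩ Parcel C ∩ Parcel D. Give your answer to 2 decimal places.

5.59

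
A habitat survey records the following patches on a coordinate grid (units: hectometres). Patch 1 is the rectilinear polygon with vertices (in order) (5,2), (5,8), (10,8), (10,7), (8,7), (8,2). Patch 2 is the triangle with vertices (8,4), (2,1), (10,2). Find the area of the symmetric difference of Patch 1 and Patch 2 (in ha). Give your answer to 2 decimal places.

|Patch 1| = 20, |Patch 2| = 9, |Patch 1∩Patch 2| = 3.75.
|Patch 1 △ Patch 2| = |Patch 1| + |Patch 2| − 2·|Patch 1∩Patch 2| = 20 + 9 − 7.5 = 21.50.

21.50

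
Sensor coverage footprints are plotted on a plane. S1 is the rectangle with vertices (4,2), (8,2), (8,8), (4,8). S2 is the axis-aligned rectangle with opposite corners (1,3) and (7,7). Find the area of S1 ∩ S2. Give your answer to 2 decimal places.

12.00

|S1∩S2|: x∈[4,7], y∈[3,7] → 3·4 = 12.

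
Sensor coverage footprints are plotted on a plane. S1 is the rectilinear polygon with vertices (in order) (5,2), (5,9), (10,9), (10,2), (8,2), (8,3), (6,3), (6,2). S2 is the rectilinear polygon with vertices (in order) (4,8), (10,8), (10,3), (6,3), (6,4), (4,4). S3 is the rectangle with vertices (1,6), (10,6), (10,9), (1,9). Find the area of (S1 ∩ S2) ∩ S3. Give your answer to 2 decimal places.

The region (S1 ∩ S2) ∩ S3 is the polygon with vertices (10,8), (10,6), (5,6), (5,8).
By the shoelace formula its area is 10.00.

10.00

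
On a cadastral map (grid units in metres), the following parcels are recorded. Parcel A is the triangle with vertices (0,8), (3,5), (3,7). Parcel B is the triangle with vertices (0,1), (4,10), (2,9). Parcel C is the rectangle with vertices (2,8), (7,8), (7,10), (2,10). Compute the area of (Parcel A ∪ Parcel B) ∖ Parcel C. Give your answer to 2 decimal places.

|Parcel A ∪ Parcel B| = 8.8084.
|(Parcel A ∪ Parcel B) ∩ Parcel C| = 2.1111.
|(Parcel A ∪ Parcel B) ∖ Parcel C| = 8.8084 − 2.1111 = 6.70.

6.70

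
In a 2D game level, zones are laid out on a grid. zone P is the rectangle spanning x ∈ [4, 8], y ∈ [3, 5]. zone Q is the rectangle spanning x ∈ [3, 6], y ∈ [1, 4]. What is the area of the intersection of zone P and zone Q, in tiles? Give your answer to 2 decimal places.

2.00

|zone P∩zone Q|: x∈[4,6], y∈[3,4] → 2·1 = 2.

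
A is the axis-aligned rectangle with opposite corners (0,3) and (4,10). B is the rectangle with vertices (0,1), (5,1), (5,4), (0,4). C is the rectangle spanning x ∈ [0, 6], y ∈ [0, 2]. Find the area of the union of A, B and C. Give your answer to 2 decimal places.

By inclusion–exclusion:
Individual areas: |A| = 28, |B| = 15, |C| = 12.
|A∩B|: x∈[0,4], y∈[3,4] → 4·1 = 4.
|A∩C| = 0 (no overlap).
|B∩C|: x∈[0,5], y∈[1,2] → 5·1 = 5.
|A∩B∩C| = 0.
|A ∪ B ∪ C| = 55 − 9 + 0 = 46.00.

46.00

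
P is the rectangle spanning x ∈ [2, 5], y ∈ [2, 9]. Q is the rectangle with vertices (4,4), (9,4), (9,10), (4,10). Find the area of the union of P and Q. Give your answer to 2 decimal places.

By inclusion–exclusion:
Individual areas: |P| = 21, |Q| = 30.
|P∩Q|: x∈[4,5], y∈[4,9] → 1·5 = 5.
|P ∪ Q| = 51 − 5 = 46.00.

46.00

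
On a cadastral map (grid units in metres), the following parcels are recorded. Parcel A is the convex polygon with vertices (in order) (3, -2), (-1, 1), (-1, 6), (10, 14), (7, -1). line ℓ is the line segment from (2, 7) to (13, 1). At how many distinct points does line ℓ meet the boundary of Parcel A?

1

The segment meets the boundary at (7.951,3.754).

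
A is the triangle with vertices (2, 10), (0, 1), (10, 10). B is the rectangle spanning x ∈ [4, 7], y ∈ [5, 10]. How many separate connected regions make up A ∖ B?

A ∖ B splits into 2 disjoint pieces (area 19.8889, area 4.05).

2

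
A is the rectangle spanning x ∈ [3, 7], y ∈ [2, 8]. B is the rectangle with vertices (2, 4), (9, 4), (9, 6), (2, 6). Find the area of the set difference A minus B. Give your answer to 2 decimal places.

|A∩B|: x∈[3,7], y∈[4,6] → 4·2 = 8.
|A| = 24.
|A ∖ B| = |A| − |A∩B| = 24 − 8 = 16.00.

16.00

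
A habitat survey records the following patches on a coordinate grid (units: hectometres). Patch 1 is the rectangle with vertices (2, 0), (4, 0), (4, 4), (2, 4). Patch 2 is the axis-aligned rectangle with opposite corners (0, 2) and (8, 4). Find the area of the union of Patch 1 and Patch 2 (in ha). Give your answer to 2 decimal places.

By inclusion–exclusion:
Individual areas: |Patch 1| = 8, |Patch 2| = 16.
|Patch 1∩Patch 2|: x∈[2,4], y∈[2,4] → 2·2 = 4.
|Patch 1 ∪ Patch 2| = 24 − 4 = 20.00.

20.00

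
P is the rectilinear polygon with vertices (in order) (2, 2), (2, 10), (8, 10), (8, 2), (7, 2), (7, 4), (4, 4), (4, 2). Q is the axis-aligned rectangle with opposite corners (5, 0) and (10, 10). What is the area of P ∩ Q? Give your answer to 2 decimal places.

20.00

The intersection is the polygon with vertices (8,10), (8,2), (7,2), (7,4), (5,4), (5,10).
By the shoelace formula its area is 20.00.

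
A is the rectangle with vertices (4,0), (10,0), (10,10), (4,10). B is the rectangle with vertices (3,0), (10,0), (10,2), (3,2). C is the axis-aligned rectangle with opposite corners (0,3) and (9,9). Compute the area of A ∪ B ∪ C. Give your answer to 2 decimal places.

By inclusion–exclusion:
Individual areas: |A| = 60, |B| = 14, |C| = 54.
|A∩B|: x∈[4,10], y∈[0,2] → 6·2 = 12.
|A∩C|: x∈[4,9], y∈[3,9] → 5·6 = 30.
|B∩C| = 0 (no overlap).
|A∩B∩C| = 0.
|A ∪ B ∪ C| = 128 − 42 + 0 = 86.00.

86.00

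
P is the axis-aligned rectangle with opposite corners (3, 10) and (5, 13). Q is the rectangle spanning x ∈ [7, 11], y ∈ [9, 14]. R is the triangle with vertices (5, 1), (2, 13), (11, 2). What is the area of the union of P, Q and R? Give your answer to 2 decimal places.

62.21

By inclusion–exclusion:
Individual areas: |P| = 6, |Q| = 20, |R| = 37.5.
|P∩Q| = 0 (no overlap).
|P∩R| = 1.2929.
|Q∩R| = 0.
|P∩Q∩R| = 0.
|P ∪ Q ∪ R| = 63.5 − 1.2929 + 0 = 62.21.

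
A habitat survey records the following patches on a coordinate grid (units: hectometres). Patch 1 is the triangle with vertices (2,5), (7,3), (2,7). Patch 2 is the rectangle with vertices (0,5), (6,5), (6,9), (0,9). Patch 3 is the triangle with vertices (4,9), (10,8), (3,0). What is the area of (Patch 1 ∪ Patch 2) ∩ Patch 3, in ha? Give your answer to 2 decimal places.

10.43

The region (Patch 1 ∪ Patch 2) ∩ Patch 3 is the polygon with vertices (3.489,4.404), (4,9), (6,8.667), (6,5), (4.5,5), (6.191,3.647), (5.981,3.407).
By the shoelace formula its area is 10.43.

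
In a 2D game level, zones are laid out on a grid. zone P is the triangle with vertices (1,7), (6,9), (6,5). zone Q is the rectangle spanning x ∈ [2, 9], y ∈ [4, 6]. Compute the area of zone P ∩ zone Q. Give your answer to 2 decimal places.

1.25

The intersection is the polygon with vertices (6,5), (3.5,6), (6,6).
By the shoelace formula its area is 1.25.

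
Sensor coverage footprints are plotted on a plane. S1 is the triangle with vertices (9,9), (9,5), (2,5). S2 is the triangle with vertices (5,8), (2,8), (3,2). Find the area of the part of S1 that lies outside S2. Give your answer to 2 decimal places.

12.65

|S1| = 14, |S1∩S2| = 1.3465.
|S1 ∖ S2| = |S1| − |S1∩S2| = 14 − 1.3465 = 12.65.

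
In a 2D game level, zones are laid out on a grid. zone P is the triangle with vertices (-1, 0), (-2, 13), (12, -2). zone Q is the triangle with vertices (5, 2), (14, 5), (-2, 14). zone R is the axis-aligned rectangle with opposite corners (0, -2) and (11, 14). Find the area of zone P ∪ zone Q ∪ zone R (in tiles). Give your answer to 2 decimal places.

200.16

By inclusion–exclusion:
Individual areas: |zone P| = 83.5, |zone Q| = 64.5, |zone R| = 176.
|zone P∩zone Q| = 13.8879.
|zone P∩zone R| = 65.6071.
|zone Q∩zone R| = 58.1652.
|zone P∩zone Q∩zone R| = 13.8245.
|zone P ∪ zone Q ∪ zone R| = 324 − 137.6603 + 13.8245 = 200.16.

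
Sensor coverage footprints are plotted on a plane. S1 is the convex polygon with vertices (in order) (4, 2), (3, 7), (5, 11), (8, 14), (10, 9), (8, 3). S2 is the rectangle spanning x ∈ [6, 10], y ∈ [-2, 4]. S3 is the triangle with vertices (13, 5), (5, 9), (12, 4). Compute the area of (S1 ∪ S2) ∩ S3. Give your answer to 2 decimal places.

The region (S1 ∪ S2) ∩ S3 is the polygon with vertices (9.039,6.115), (5,9), (9.286,6.857).
By the shoelace formula its area is 1.85.

1.85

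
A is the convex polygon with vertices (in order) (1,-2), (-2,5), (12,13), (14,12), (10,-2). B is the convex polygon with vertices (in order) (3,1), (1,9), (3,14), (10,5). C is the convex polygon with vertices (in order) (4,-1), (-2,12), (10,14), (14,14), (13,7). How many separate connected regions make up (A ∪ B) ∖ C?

3

(A ∪ B) ∖ C splits into 3 disjoint pieces (area 55.233, area 0.7602, area 0.3048).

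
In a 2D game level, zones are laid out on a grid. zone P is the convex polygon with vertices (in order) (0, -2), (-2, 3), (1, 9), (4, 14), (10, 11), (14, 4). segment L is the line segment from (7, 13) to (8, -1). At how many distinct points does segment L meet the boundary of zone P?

The segment meets the boundary at (7.832,1.356), (7.037,12.481).

2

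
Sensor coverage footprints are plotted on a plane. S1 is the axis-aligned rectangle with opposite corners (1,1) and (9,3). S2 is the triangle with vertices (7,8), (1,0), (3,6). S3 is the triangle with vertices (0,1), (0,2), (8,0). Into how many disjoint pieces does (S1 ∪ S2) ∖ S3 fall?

2

(S1 ∪ S2) ∖ S3 splits into 2 disjoint pieces (area 23, area 0.14).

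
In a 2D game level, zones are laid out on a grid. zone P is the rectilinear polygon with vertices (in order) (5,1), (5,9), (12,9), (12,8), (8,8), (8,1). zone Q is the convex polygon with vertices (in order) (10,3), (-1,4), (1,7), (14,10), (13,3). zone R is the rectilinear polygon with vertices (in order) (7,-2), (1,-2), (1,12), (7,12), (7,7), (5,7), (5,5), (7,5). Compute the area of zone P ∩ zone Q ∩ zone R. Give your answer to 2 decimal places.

5.58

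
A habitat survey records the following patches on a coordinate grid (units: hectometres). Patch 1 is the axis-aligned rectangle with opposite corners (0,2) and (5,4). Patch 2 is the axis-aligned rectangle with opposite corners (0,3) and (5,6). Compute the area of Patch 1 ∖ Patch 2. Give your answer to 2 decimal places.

5.00

|Patch 1∩Patch 2|: x∈[0,5], y∈[3,4] → 5·1 = 5.
|Patch 1| = 10.
|Patch 1 ∖ Patch 2| = |Patch 1| − |Patch 1∩Patch 2| = 10 − 5 = 5.00.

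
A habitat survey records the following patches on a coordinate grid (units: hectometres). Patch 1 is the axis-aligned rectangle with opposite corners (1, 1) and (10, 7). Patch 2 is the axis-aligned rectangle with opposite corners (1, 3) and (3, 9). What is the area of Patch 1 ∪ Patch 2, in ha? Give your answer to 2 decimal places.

By inclusion–exclusion:
Individual areas: |Patch 1| = 54, |Patch 2| = 12.
|Patch 1∩Patch 2|: x∈[1,3], y∈[3,7] → 2·4 = 8.
|Patch 1 ∪ Patch 2| = 66 − 8 = 58.00.

58.00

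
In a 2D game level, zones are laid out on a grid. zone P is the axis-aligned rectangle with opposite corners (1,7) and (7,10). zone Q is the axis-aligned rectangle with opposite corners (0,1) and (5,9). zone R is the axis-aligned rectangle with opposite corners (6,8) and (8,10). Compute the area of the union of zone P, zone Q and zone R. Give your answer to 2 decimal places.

By inclusion–exclusion:
Individual areas: |zone P| = 18, |zone Q| = 40, |zone R| = 4.
|zone P∩zone Q|: x∈[1,5], y∈[7,9] → 4·2 = 8.
|zone P∩zone R|: x∈[6,7], y∈[8,10] → 1·2 = 2.
|zone Q∩zone R| = 0 (no overlap).
|zone P∩zone Q∩zone R| = 0.
|zone P ∪ zone Q ∪ zone R| = 62 − 10 + 0 = 52.00.

52.00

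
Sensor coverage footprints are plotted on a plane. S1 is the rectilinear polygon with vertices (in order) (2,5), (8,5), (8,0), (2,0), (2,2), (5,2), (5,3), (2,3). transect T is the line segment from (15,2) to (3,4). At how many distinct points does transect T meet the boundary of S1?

The segment meets the boundary at (8,3.167).

1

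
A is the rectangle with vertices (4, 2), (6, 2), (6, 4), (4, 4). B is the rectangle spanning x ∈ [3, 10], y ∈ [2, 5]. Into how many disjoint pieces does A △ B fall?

A △ B is a single connected region.

1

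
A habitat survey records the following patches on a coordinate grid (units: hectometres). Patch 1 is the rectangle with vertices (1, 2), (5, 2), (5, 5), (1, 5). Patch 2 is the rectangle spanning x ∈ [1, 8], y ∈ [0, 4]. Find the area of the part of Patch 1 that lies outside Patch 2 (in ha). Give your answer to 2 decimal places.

4.00

|Patch 1∩Patch 2|: x∈[1,5], y∈[2,4] → 4·2 = 8.
|Patch 1| = 12.
|Patch 1 ∖ Patch 2| = |Patch 1| − |Patch 1∩Patch 2| = 12 − 8 = 4.00.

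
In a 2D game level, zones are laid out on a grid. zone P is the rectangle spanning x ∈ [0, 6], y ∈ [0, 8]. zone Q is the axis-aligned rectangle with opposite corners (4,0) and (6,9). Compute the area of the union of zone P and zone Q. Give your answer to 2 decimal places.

By inclusion–exclusion:
Individual areas: |zone P| = 48, |zone Q| = 18.
|zone P∩zone Q|: x∈[4,6], y∈[0,8] → 2·8 = 16.
|zone P ∪ zone Q| = 66 − 16 = 50.00.

50.00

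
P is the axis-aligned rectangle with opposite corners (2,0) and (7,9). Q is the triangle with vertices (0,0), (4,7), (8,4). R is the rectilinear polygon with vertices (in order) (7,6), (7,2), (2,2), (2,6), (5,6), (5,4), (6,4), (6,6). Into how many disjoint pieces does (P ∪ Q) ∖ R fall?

(P ∪ Q) ∖ R splits into 3 disjoint pieces (area 12.5, area 17, area 0.625).

3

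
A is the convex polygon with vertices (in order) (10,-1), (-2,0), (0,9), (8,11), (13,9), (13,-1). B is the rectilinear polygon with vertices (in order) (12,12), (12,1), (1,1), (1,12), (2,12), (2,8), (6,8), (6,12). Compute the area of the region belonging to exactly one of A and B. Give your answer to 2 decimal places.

|A| = 148, |B| = 105, |A∩B| = 92.675.
|A △ B| = |A| + |B| − 2·|A∩B| = 148 + 105 − 185.35 = 67.65.

67.65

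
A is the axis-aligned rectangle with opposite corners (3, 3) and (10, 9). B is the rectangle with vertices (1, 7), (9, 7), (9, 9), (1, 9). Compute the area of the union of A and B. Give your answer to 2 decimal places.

46.00

By inclusion–exclusion:
Individual areas: |A| = 42, |B| = 16.
|A∩B|: x∈[3,9], y∈[7,9] → 6·2 = 12.
|A ∪ B| = 58 − 12 = 46.00.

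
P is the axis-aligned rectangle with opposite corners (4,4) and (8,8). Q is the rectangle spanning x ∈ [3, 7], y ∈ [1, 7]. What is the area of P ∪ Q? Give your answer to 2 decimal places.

31.00

By inclusion–exclusion:
Individual areas: |P| = 16, |Q| = 24.
|P∩Q|: x∈[4,7], y∈[4,7] → 3·3 = 9.
|P ∪ Q| = 40 − 9 = 31.00.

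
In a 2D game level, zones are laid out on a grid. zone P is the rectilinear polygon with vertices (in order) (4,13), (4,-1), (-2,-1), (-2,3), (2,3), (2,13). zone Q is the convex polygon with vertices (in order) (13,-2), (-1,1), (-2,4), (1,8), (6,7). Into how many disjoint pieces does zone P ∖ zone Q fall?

zone P ∖ zone Q splits into 2 disjoint pieces (area 10.8, area 10.6548).

2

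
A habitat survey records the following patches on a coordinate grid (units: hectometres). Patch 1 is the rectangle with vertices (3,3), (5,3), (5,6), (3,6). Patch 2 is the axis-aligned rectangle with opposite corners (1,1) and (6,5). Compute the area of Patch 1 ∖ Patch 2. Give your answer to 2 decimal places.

2.00

|Patch 1∩Patch 2|: x∈[3,5], y∈[3,5] → 2·2 = 4.
|Patch 1| = 6.
|Patch 1 ∖ Patch 2| = |Patch 1| − |Patch 1∩Patch 2| = 6 − 4 = 2.00.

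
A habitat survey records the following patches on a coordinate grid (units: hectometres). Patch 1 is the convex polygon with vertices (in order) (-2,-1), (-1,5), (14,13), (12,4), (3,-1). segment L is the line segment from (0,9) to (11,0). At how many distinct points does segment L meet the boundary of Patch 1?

The segment meets the boundary at (8.493,2.051), (2.565,6.901).

2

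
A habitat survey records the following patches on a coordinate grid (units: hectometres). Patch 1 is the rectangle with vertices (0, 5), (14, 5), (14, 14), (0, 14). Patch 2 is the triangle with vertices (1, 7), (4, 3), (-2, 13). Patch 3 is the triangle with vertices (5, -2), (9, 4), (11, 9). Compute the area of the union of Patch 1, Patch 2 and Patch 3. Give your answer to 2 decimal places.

129.80

By inclusion–exclusion:
Individual areas: |Patch 1| = 126, |Patch 2| = 3, |Patch 3| = 4.
|Patch 1∩Patch 2| = 2.0333.
|Patch 1∩Patch 3| = 1.1636.
|Patch 2∩Patch 3| = 0.
|Patch 1∩Patch 2∩Patch 3| = 0.
|Patch 1 ∪ Patch 2 ∪ Patch 3| = 133 − 3.197 + 0 = 129.80.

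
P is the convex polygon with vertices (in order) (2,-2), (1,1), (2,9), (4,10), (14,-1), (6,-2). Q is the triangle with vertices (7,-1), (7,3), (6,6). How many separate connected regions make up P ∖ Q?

1

P ∖ Q is a single connected region.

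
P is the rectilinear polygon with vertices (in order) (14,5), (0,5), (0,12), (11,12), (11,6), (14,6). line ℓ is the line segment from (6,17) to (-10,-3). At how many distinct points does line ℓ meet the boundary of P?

The segment meets the boundary at (0,9.5), (2,12).

2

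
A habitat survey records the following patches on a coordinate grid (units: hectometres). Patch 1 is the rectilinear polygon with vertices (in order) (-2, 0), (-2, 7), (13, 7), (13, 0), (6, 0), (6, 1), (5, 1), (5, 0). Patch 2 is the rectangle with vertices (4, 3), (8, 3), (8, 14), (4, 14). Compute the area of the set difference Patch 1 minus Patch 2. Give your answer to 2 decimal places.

88.00

|Patch 1| = 104, |Patch 1∩Patch 2| = 16.
|Patch 1 ∖ Patch 2| = |Patch 1| − |Patch 1∩Patch 2| = 104 − 16 = 88.00.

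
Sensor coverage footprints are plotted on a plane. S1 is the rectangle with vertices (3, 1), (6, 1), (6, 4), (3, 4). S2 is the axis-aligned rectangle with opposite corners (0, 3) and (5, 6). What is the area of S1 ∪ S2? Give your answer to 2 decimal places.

By inclusion–exclusion:
Individual areas: |S1| = 9, |S2| = 15.
|S1∩S2|: x∈[3,5], y∈[3,4] → 2·1 = 2.
|S1 ∪ S2| = 24 − 2 = 22.00.

22.00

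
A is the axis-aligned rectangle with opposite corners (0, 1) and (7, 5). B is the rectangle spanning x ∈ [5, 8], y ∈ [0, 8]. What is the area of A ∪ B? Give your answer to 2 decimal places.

44.00

By inclusion–exclusion:
Individual areas: |A| = 28, |B| = 24.
|A∩B|: x∈[5,7], y∈[1,5] → 2·4 = 8.
|A ∪ B| = 52 − 8 = 44.00.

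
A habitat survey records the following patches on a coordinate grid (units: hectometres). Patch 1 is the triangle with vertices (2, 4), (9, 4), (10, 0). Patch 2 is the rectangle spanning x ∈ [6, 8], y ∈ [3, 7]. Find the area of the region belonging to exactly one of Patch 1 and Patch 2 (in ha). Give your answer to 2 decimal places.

18.00

|Patch 1| = 14, |Patch 2| = 8, |Patch 1∩Patch 2| = 2.
|Patch 1 △ Patch 2| = |Patch 1| + |Patch 2| − 2·|Patch 1∩Patch 2| = 14 + 8 − 4 = 18.00.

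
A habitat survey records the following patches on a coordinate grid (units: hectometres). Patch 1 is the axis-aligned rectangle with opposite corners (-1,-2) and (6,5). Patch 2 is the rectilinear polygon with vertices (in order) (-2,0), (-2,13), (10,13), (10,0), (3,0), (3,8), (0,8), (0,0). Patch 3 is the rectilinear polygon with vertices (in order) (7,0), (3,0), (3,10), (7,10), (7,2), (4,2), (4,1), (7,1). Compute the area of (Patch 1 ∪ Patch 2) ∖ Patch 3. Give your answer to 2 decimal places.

|Patch 1 ∪ Patch 2| = 161.
|(Patch 1 ∪ Patch 2) ∩ Patch 3| = 37.
|(Patch 1 ∪ Patch 2) ∖ Patch 3| = 161 − 37 = 124.00.

124.00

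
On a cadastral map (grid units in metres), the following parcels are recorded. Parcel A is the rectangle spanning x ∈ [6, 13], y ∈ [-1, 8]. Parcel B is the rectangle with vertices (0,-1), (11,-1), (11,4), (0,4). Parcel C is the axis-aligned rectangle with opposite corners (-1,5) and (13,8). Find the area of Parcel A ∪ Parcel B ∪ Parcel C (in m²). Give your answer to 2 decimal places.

114.00

By inclusion–exclusion:
Individual areas: |Parcel A| = 63, |Parcel B| = 55, |Parcel C| = 42.
|Parcel A∩Parcel B|: x∈[6,11], y∈[-1,4] → 5·5 = 25.
|Parcel A∩Parcel C|: x∈[6,13], y∈[5,8] → 7·3 = 21.
|Parcel B∩Parcel C| = 0 (no overlap).
|Parcel A∩Parcel B∩Parcel C| = 0.
|Parcel A ∪ Parcel B ∪ Parcel C| = 160 − 46 + 0 = 114.00.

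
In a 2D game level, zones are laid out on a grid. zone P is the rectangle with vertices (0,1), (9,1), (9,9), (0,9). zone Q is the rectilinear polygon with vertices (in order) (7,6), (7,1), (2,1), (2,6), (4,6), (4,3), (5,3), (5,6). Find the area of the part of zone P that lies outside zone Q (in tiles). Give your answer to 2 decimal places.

50.00

|zone P| = 72, |zone P∩zone Q| = 22.
|zone P ∖ zone Q| = |zone P| − |zone P∩zone Q| = 72 − 22 = 50.00.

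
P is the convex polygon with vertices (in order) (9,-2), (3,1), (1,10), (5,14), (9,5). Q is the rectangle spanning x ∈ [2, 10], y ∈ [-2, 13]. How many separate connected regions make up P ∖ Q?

P ∖ Q splits into 2 disjoint pieces (area 2.75, area 0.7222).

2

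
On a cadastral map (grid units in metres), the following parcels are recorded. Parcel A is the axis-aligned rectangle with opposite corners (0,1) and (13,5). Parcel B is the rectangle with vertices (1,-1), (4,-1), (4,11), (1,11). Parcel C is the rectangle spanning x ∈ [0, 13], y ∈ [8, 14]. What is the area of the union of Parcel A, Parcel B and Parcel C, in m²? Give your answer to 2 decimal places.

145.00

By inclusion–exclusion:
Individual areas: |Parcel A| = 52, |Parcel B| = 36, |Parcel C| = 78.
|Parcel A∩Parcel B|: x∈[1,4], y∈[1,5] → 3·4 = 12.
|Parcel A∩Parcel C| = 0 (no overlap).
|Parcel B∩Parcel C|: x∈[1,4], y∈[8,11] → 3·3 = 9.
|Parcel A∩Parcel B∩Parcel C| = 0.
|Parcel A ∪ Parcel B ∪ Parcel C| = 166 − 21 + 0 = 145.00.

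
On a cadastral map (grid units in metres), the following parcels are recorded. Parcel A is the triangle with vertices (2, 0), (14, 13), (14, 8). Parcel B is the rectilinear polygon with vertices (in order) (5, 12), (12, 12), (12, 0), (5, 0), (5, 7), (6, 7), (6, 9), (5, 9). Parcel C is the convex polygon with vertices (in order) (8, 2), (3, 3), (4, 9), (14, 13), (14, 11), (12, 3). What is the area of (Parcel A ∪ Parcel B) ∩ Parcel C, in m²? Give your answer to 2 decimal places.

64.63

|Parcel A ∪ Parcel B| = 93.0417.
|(Parcel A ∪ Parcel B) ∩ Parcel C| = 64.63.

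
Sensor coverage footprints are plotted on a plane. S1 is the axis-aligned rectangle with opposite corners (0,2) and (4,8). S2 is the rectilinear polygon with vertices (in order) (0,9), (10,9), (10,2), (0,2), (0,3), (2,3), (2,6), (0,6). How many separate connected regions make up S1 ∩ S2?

S1 ∩ S2 is a single connected region.

1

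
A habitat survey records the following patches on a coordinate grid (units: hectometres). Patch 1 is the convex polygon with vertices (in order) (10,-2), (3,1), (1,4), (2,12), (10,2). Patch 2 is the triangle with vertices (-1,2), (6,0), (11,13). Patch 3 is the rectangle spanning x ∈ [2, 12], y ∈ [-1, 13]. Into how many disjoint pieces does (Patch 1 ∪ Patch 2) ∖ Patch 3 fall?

2

(Patch 1 ∪ Patch 2) ∖ Patch 3 splits into 2 disjoint pieces (area 9.1133, area 1.1667).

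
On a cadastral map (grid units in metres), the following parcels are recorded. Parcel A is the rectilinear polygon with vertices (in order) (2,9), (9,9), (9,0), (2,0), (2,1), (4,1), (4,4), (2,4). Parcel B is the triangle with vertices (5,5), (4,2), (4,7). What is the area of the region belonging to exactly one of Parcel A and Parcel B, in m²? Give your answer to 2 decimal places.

54.50

|Parcel A| = 57, |Parcel B| = 2.5, |Parcel A∩Parcel B| = 2.5.
|Parcel A △ Parcel B| = |Parcel A| + |Parcel B| − 2·|Parcel A∩Parcel B| = 57 + 2.5 − 5 = 54.50.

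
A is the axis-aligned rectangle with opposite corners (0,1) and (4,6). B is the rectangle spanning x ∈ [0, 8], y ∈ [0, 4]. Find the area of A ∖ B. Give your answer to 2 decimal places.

|A∩B|: x∈[0,4], y∈[1,4] → 4·3 = 12.
|A| = 20.
|A ∖ B| = |A| − |A∩B| = 20 − 12 = 8.00.

8.00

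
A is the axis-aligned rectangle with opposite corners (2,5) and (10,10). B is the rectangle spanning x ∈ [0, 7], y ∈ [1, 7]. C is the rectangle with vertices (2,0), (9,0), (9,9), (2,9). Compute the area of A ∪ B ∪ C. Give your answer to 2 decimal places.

By inclusion–exclusion:
Individual areas: |A| = 40, |B| = 42, |C| = 63.
|A∩B|: x∈[2,7], y∈[5,7] → 5·2 = 10.
|A∩C|: x∈[2,9], y∈[5,9] → 7·4 = 28.
|B∩C|: x∈[2,7], y∈[1,7] → 5·6 = 30.
|A∩B∩C| = 10.
|A ∪ B ∪ C| = 145 − 68 + 10 = 87.00.

87.00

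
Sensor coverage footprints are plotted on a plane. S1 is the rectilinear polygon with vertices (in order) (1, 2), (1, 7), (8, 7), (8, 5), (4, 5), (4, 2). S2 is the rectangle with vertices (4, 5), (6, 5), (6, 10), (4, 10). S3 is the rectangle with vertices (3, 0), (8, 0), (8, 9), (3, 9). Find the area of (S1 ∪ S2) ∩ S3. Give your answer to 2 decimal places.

|S1 ∪ S2| = 29.
|(S1 ∪ S2) ∩ S3| = 17.00.

17.00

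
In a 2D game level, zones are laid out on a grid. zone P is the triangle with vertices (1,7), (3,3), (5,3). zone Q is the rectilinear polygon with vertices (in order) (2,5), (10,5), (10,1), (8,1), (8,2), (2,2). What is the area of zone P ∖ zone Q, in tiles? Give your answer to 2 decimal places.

1.00

|zone P| = 4, |zone P∩zone Q| = 3.
|zone P ∖ zone Q| = |zone P| − |zone P∩zone Q| = 4 − 3 = 1.00.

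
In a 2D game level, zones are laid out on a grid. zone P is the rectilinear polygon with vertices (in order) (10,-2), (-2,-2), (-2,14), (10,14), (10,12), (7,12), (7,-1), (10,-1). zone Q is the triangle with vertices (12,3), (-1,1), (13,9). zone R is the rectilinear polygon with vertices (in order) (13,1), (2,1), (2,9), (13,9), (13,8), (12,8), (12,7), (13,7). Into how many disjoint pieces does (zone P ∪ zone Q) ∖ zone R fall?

2

(zone P ∪ zone Q) ∖ zone R splits into 2 disjoint pieces (area 113, area 0.75).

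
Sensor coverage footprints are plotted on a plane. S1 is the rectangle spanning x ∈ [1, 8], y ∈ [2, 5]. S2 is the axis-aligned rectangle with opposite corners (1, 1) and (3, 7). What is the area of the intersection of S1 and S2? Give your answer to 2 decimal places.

|S1∩S2|: x∈[1,3], y∈[2,5] → 2·3 = 6.

6.00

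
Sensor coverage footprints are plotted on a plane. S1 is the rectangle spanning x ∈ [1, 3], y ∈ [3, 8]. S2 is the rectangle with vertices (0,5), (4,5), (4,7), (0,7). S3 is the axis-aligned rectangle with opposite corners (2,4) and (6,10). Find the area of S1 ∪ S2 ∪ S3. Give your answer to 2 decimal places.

By inclusion–exclusion:
Individual areas: |S1| = 10, |S2| = 8, |S3| = 24.
|S1∩S2|: x∈[1,3], y∈[5,7] → 2·2 = 4.
|S1∩S3|: x∈[2,3], y∈[4,8] → 1·4 = 4.
|S2∩S3|: x∈[2,4], y∈[5,7] → 2·2 = 4.
|S1∩S2∩S3| = 2.
|S1 ∪ S2 ∪ S3| = 42 − 12 + 2 = 32.00.

32.00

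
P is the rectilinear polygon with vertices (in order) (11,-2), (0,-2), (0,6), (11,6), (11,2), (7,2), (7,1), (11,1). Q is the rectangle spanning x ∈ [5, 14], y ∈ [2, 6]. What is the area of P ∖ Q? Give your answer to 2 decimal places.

60.00

|P| = 84, |P∩Q| = 24.
|P ∖ Q| = |P| − |P∩Q| = 84 − 24 = 60.00.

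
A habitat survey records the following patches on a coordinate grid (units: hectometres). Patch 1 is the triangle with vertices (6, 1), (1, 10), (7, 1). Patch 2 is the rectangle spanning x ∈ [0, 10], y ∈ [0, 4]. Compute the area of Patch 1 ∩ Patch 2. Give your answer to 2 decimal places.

2.50

The intersection is the polygon with vertices (4.333,4), (5,4), (7,1), (6,1).
By the shoelace formula its area is 2.50.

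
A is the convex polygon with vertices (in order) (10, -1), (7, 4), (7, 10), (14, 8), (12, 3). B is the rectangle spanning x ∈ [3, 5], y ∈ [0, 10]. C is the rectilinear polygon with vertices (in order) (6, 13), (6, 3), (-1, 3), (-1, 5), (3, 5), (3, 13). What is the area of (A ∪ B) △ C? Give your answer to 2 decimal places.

75.50

|A ∪ B| = 65.5.
|(A ∪ B) ∩ C| = 14.
|(A ∪ B) △ C| = 65.5 + 38 − 28 = 75.50.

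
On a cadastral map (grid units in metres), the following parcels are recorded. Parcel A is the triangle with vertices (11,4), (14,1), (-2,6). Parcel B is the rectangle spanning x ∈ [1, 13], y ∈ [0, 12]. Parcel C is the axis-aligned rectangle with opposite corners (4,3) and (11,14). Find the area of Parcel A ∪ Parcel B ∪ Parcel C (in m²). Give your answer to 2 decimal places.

159.06

By inclusion–exclusion:
Individual areas: |Parcel A| = 16.5, |Parcel B| = 144, |Parcel C| = 77.
|Parcel A∩Parcel B| = 15.4423.
|Parcel A∩Parcel C| = 8.7442.
|Parcel B∩Parcel C|: x∈[4,11], y∈[3,12] → 7·9 = 63.
|Parcel A∩Parcel B∩Parcel C| = 8.7442.
|Parcel A ∪ Parcel B ∪ Parcel C| = 237.5 − 87.1865 + 8.7442 = 159.06.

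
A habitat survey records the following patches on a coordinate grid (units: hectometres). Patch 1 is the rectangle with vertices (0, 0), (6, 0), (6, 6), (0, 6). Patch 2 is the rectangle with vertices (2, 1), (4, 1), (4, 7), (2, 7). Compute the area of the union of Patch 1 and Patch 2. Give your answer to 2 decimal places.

38.00

By inclusion–exclusion:
Individual areas: |Patch 1| = 36, |Patch 2| = 12.
|Patch 1∩Patch 2|: x∈[2,4], y∈[1,6] → 2·5 = 10.
|Patch 1 ∪ Patch 2| = 48 − 10 = 38.00.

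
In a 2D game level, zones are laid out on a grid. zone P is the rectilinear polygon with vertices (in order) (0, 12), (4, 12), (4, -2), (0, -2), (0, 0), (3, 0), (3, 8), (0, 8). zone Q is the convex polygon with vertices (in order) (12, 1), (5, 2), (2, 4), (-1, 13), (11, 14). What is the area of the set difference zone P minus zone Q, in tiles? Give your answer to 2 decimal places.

11.67

|zone P| = 32, |zone P∩zone Q| = 20.3333.
|zone P ∖ zone Q| = |zone P| − |zone P∩zone Q| = 32 − 20.3333 = 11.67.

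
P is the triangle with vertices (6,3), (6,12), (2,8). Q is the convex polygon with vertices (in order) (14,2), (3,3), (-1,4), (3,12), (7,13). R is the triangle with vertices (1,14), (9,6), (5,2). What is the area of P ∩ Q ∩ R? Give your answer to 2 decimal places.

The intersection is the polygon with vertices (4.5,10.5), (6,9), (6,3), (3.714,5.857), (2.75,8.75).
By the shoelace formula its area is 14.30.

14.30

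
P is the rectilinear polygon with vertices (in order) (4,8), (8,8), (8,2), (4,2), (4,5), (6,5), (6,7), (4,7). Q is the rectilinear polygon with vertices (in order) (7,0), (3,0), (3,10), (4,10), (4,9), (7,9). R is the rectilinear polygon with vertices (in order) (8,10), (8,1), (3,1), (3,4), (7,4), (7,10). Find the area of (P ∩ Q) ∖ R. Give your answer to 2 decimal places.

8.00

|P ∩ Q| = 14.
|(P ∩ Q) ∩ R| = 6.
|(P ∩ Q) ∖ R| = 14 − 6 = 8.00.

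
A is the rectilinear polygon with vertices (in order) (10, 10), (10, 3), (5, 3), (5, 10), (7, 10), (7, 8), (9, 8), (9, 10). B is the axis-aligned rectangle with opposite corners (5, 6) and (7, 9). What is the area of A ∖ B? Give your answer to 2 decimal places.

|A| = 31, |A∩B| = 6.
|A ∖ B| = |A| − |A∩B| = 31 − 6 = 25.00.

25.00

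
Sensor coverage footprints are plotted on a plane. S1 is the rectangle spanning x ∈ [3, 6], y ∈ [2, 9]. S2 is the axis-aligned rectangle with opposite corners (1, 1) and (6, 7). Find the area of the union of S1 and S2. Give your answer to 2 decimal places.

36.00

By inclusion–exclusion:
Individual areas: |S1| = 21, |S2| = 30.
|S1∩S2|: x∈[3,6], y∈[2,7] → 3·5 = 15.
|S1 ∪ S2| = 51 − 15 = 36.00.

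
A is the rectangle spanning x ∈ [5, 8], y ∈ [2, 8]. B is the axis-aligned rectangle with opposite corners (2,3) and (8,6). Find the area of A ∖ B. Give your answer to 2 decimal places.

|A∩B|: x∈[5,8], y∈[3,6] → 3·3 = 9.
|A| = 18.
|A ∖ B| = |A| − |A∩B| = 18 − 9 = 9.00.

9.00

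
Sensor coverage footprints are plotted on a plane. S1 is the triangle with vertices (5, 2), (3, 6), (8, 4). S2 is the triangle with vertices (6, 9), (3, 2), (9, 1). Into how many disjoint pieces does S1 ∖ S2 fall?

S1 ∖ S2 splits into 2 disjoint pieces (area 1.0807, area 0.0078).

2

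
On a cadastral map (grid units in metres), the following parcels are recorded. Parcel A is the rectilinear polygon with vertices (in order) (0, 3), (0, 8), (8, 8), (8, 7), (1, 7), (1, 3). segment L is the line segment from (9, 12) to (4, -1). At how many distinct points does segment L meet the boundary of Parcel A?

2

The segment meets the boundary at (7.077,7), (7.462,8).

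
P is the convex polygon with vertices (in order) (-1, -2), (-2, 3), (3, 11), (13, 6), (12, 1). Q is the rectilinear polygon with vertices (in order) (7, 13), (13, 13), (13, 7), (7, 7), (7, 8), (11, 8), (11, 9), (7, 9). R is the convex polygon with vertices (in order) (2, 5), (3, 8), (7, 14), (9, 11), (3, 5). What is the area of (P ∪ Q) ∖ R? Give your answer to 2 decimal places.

135.58

|P ∪ Q| = 151.5.
|(P ∪ Q) ∩ R| = 15.9167.
|(P ∪ Q) ∖ R| = 151.5 − 15.9167 = 135.58.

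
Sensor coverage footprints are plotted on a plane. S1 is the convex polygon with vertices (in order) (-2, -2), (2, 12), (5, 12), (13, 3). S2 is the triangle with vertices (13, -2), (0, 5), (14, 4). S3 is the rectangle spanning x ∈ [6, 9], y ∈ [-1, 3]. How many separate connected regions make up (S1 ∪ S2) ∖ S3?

(S1 ∪ S2) ∖ S3 is a single connected region.

1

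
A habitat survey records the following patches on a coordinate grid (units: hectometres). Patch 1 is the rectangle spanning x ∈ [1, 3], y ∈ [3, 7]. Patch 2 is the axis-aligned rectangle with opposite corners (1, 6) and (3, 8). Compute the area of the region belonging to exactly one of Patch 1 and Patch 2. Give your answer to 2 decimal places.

8.00

|Patch 1∩Patch 2|: x∈[1,3], y∈[6,7] → 2·1 = 2.
|Patch 1 △ Patch 2| = |Patch 1| + |Patch 2| − 2·|Patch 1∩Patch 2| = 8 + 4 − 4 = 8.00.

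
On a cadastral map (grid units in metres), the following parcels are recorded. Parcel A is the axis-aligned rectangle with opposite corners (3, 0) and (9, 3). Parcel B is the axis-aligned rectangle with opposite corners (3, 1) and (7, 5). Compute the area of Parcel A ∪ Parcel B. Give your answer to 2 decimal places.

26.00

By inclusion–exclusion:
Individual areas: |Parcel A| = 18, |Parcel B| = 16.
|Parcel A∩Parcel B|: x∈[3,7], y∈[1,3] → 4·2 = 8.
|Parcel A ∪ Parcel B| = 34 − 8 = 26.00.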